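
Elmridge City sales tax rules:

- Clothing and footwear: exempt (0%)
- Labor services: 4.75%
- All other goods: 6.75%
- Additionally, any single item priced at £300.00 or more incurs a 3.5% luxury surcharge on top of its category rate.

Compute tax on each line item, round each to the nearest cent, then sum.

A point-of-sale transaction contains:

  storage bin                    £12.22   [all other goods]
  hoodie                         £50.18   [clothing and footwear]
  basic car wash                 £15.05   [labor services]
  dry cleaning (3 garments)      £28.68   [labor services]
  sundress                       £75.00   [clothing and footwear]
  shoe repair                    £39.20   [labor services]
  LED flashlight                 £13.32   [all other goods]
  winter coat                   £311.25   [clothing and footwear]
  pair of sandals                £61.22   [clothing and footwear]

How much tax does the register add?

Storage bin £12.22: all other goods → 6.75% → £0.82
Hoodie £50.18: clothing and footwear → 0% → £0.00
Basic car wash £15.05: labor services → 4.75% → £0.71
Dry cleaning (3 garments) £28.68: labor services → 4.75% → £1.36
Sundress £75.00: clothing and footwear → 0% → £0.00
Shoe repair £39.20: labor services → 4.75% → £1.86
LED flashlight £13.32: all other goods → 6.75% → £0.90
Winter coat £311.25: clothing and footwear → 0% + 3.5% surcharge = 3.5% → £10.89
Pair of sandals £61.22: clothing and footwear → 0% → £0.00
Total tax = £0.82 + £0.71 + £1.36 + £1.86 + £0.90 + £10.89 = £16.54

£16.54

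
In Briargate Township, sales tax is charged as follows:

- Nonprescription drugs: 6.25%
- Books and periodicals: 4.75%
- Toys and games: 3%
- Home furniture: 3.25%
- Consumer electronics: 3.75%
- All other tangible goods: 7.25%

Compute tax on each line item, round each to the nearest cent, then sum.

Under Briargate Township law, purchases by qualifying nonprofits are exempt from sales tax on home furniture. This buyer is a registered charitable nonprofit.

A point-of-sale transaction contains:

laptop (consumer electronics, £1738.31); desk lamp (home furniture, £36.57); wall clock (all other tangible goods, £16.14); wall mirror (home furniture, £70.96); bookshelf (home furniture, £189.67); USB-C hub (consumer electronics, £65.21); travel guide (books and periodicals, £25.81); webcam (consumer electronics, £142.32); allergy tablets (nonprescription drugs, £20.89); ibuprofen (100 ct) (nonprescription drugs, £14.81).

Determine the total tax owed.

£77.62

Laptop £1738.31: consumer electronics → 3.75% → £65.19
Desk lamp £36.57: home furniture, buyer-exempt → 0% → £0.00
Wall clock £16.14: all other tangible goods → 7.25% → £1.17
Wall mirror £70.96: home furniture, buyer-exempt → 0% → £0.00
Bookshelf £189.67: home furniture, buyer-exempt → 0% → £0.00
USB-C hub £65.21: consumer electronics → 3.75% → £2.45
Travel guide £25.81: books and periodicals → 4.75% → £1.23
Webcam £142.32: consumer electronics → 3.75% → £5.34
Allergy tablets £20.89: nonprescription drugs → 6.25% → £1.31
Ibuprofen (100 ct) £14.81: nonprescription drugs → 6.25% → £0.93
Total tax = £65.19 + £1.17 + £2.45 + £1.23 + £5.34 + £1.31 + £0.93 = £77.62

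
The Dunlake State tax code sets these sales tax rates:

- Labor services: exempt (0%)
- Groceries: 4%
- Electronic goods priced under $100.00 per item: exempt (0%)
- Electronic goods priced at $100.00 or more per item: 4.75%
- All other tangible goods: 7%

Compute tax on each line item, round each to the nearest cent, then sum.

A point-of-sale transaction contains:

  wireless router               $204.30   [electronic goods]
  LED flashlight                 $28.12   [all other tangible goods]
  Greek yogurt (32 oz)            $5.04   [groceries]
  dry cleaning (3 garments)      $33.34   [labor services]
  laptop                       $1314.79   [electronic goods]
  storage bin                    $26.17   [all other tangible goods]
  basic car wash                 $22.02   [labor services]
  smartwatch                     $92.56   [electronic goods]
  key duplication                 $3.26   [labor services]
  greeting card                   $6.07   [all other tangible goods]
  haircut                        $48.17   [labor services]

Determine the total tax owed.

$76.57

Wireless router $204.30: electronic goods, $100.00 or more → 4.75% → $9.70
LED flashlight $28.12: all other tangible goods → 7% → $1.97
Greek yogurt (32 oz) $5.04: groceries → 4% → $0.20
Dry cleaning (3 garments) $33.34: labor services → 0% → $0.00
Laptop $1314.79: electronic goods, $100.00 or more → 4.75% → $62.45
Storage bin $26.17: all other tangible goods → 7% → $1.83
Basic car wash $22.02: labor services → 0% → $0.00
Smartwatch $92.56: electronic goods, under $100.00 → 0% → $0.00
Key duplication $3.26: labor services → 0% → $0.00
Greeting card $6.07: all other tangible goods → 7% → $0.42
Haircut $48.17: labor services → 0% → $0.00
Total tax = $9.70 + $1.97 + $0.20 + $62.45 + $1.83 + $0.42 = $76.57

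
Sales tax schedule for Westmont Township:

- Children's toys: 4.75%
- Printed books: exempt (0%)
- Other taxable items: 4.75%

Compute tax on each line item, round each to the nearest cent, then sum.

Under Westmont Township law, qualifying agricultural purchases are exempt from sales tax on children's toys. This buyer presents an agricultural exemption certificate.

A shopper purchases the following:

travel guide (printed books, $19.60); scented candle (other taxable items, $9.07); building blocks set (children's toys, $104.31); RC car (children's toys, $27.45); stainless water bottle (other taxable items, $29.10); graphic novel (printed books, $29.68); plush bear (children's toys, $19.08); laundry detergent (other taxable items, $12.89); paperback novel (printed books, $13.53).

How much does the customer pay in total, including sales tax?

Travel guide $19.60: printed books → 0% → $0.00
Scented candle $9.07: other taxable items → 4.75% → $0.43
Building blocks set $104.31: children's toys, buyer-exempt → 0% → $0.00
RC car $27.45: children's toys, buyer-exempt → 0% → $0.00
Stainless water bottle $29.10: other taxable items → 4.75% → $1.38
Graphic novel $29.68: printed books → 0% → $0.00
Plush bear $19.08: children's toys, buyer-exempt → 0% → $0.00
Laundry detergent $12.89: other taxable items → 4.75% → $0.61
Paperback novel $13.53: printed books → 0% → $0.00
Subtotal = $264.71; tax = $2.42; total due = $267.13

$267.13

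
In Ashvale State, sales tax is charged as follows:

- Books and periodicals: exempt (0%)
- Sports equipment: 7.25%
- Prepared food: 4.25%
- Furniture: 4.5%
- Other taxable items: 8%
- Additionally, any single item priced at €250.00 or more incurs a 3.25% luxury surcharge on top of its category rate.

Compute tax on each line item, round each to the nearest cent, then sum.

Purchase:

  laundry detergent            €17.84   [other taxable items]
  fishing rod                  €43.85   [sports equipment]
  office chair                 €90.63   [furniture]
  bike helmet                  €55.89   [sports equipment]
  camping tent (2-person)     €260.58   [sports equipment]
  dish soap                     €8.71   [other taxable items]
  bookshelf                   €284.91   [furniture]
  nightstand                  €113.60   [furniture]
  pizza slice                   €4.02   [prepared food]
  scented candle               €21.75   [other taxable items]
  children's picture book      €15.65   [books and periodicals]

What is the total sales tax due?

Laundry detergent €17.84: other taxable items → 8% → €1.43
Fishing rod €43.85: sports equipment → 7.25% → €3.18
Office chair €90.63: furniture → 4.5% → €4.08
Bike helmet €55.89: sports equipment → 7.25% → €4.05
Camping tent (2-person) €260.58: sports equipment → 7.25% + 3.25% surcharge = 10.5% → €27.36
Dish soap €8.71: other taxable items → 8% → €0.70
Bookshelf €284.91: furniture → 4.5% + 3.25% surcharge = 7.75% → €22.08
Nightstand €113.60: furniture → 4.5% → €5.11
Pizza slice €4.02: prepared food → 4.25% → €0.17
Scented candle €21.75: other taxable items → 8% → €1.74
Children's picture book €15.65: books and periodicals → 0% → €0.00
Total tax = €1.43 + €3.18 + €4.08 + €4.05 + €27.36 + €0.70 + €22.08 + €5.11 + €0.17 + €1.74 = €69.90

€69.90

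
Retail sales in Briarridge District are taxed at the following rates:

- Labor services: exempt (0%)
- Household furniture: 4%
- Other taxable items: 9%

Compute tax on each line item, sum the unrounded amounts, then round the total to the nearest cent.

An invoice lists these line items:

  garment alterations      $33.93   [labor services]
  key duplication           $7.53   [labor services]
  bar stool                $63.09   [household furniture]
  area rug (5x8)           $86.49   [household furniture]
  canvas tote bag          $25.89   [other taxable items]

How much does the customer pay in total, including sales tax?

Garment alterations $33.93: labor services → 0% → $0.00
Key duplication $7.53: labor services → 0% → $0.00
Bar stool $63.09: household furniture → 4% → $2.5236
Area rug (5x8) $86.49: household furniture → 4% → $3.4596
Canvas tote bag $25.89: other taxable items → 9% → $2.3301
Subtotal = $216.93; unrounded tax = $8.3133 → $8.31; total due = $225.24

$225.24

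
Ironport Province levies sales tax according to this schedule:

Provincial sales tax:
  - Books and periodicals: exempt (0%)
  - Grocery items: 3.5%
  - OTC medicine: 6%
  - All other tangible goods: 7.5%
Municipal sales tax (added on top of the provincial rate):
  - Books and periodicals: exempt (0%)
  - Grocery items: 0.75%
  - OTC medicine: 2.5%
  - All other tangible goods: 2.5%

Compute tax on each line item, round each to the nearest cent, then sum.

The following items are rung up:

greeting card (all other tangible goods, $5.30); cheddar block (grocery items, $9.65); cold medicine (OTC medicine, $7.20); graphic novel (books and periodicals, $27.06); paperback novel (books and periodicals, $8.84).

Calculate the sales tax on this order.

Greeting card $5.30: all other tangible goods → 7.5% + 2.5% municipal = 10% → $0.53
Cheddar block $9.65: grocery items → 3.5% + 0.75% municipal = 4.25% → $0.41
Cold medicine $7.20: OTC medicine → 6% + 2.5% municipal = 8.5% → $0.61
Graphic novel $27.06: books and periodicals → 0% + 0% municipal = 0% → $0.00
Paperback novel $8.84: books and periodicals → 0% + 0% municipal = 0% → $0.00
Total tax = $0.53 + $0.41 + $0.61 = $1.55

$1.55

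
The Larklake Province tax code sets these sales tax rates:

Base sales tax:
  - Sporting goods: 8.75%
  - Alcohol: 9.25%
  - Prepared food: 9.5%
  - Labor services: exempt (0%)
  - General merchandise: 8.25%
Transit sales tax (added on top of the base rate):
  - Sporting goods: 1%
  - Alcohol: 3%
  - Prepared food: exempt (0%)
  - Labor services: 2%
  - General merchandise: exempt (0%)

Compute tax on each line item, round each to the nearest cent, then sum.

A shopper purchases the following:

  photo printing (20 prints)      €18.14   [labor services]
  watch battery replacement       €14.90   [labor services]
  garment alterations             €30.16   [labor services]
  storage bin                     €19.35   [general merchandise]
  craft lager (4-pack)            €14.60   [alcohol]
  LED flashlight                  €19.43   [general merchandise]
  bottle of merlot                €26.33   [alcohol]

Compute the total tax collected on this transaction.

€9.48

Photo printing (20 prints) €18.14: labor services → 0% + 2% transit = 2% → €0.36
Watch battery replacement €14.90: labor services → 0% + 2% transit = 2% → €0.30
Garment alterations €30.16: labor services → 0% + 2% transit = 2% → €0.60
Storage bin €19.35: general merchandise → 8.25% + 0% transit = 8.25% → €1.60
Craft lager (4-pack) €14.60: alcohol → 9.25% + 3% transit = 12.25% → €1.79
LED flashlight €19.43: general merchandise → 8.25% + 0% transit = 8.25% → €1.60
Bottle of merlot €26.33: alcohol → 9.25% + 3% transit = 12.25% → €3.23
Total tax = €0.36 + €0.30 + €0.60 + €1.60 + €1.79 + €1.60 + €3.23 = €9.48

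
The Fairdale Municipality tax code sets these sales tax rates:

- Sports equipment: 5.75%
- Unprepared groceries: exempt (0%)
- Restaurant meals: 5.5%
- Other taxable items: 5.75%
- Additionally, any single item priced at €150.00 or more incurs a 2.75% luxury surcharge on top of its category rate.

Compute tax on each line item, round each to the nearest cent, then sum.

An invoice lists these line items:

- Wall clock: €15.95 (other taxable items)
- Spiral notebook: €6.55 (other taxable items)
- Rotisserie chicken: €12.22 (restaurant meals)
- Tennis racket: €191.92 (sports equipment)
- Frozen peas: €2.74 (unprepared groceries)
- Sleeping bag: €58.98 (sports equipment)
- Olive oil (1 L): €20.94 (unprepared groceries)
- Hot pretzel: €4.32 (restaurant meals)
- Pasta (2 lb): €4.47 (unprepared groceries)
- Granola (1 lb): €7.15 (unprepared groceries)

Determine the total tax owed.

Wall clock €15.95: other taxable items → 5.75% → €0.92
Spiral notebook €6.55: other taxable items → 5.75% → €0.38
Rotisserie chicken €12.22: restaurant meals → 5.5% → €0.67
Tennis racket €191.92: sports equipment → 5.75% + 2.75% surcharge = 8.5% → €16.31
Frozen peas €2.74: unprepared groceries → 0% → €0.00
Sleeping bag €58.98: sports equipment → 5.75% → €3.39
Olive oil (1 L) €20.94: unprepared groceries → 0% → €0.00
Hot pretzel €4.32: restaurant meals → 5.5% → €0.24
Pasta (2 lb) €4.47: unprepared groceries → 0% → €0.00
Granola (1 lb) €7.15: unprepared groceries → 0% → €0.00
Total tax = €0.92 + €0.38 + €0.67 + €16.31 + €3.39 + €0.24 = €21.91

€21.91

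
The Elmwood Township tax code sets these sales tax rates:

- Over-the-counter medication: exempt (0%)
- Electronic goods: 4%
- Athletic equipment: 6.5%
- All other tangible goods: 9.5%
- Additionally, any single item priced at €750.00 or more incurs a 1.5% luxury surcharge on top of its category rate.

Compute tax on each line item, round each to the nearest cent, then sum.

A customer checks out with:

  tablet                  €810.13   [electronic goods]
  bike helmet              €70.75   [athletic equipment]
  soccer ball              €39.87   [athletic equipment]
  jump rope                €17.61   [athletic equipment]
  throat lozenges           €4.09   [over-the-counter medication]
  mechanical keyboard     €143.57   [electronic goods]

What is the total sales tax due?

Tablet €810.13: electronic goods → 4% + 1.5% surcharge = 5.5% → €44.56
Bike helmet €70.75: athletic equipment → 6.5% → €4.60
Soccer ball €39.87: athletic equipment → 6.5% → €2.59
Jump rope €17.61: athletic equipment → 6.5% → €1.14
Throat lozenges €4.09: over-the-counter medication → 0% → €0.00
Mechanical keyboard €143.57: electronic goods → 4% → €5.74
Total tax = €44.56 + €4.60 + €2.59 + €1.14 + €5.74 = €58.63

€58.63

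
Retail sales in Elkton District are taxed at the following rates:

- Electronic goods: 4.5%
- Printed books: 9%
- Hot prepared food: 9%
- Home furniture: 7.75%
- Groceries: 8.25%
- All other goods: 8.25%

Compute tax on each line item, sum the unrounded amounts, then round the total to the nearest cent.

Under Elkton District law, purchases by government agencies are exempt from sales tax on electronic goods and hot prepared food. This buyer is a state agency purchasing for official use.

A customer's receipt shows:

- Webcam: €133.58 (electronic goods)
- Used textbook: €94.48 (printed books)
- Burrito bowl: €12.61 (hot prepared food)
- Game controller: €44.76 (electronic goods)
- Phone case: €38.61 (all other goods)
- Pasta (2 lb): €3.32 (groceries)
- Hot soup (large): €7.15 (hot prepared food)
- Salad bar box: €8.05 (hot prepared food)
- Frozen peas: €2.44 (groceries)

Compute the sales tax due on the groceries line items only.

Pasta (2 lb) €3.32: groceries → 8.25% → €0.2739
Frozen peas €2.44: groceries → 8.25% → €0.2013
Tax on groceries: unrounded sum = €0.4752 → €0.48

€0.48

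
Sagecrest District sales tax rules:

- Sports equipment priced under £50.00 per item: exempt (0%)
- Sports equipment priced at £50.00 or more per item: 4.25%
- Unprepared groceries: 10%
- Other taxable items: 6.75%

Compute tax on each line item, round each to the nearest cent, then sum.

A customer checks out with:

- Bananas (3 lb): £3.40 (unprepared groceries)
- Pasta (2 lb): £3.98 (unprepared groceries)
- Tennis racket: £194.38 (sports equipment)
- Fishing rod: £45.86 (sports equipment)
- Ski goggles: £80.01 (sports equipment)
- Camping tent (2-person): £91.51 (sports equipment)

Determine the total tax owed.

£16.29

Bananas (3 lb) £3.40: unprepared groceries → 10% → £0.34
Pasta (2 lb) £3.98: unprepared groceries → 10% → £0.40
Tennis racket £194.38: sports equipment, £50.00 or more → 4.25% → £8.26
Fishing rod £45.86: sports equipment, under £50.00 → 0% → £0.00
Ski goggles £80.01: sports equipment, £50.00 or more → 4.25% → £3.40
Camping tent (2-person) £91.51: sports equipment, £50.00 or more → 4.25% → £3.89
Total tax = £0.34 + £0.40 + £8.26 + £3.40 + £3.89 = £16.29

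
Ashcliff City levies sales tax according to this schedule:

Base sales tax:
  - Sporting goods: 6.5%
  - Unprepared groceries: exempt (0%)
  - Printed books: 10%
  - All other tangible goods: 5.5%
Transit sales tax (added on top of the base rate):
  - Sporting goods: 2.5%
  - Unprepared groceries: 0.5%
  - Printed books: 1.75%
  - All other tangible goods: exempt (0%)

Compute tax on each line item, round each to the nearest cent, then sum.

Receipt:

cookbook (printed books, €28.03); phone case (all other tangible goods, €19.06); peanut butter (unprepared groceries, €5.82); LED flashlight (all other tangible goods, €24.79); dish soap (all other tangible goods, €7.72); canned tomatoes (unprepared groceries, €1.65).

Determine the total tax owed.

Cookbook €28.03: printed books → 10% + 1.75% transit = 11.75% → €3.29
Phone case €19.06: all other tangible goods → 5.5% + 0% transit = 5.5% → €1.05
Peanut butter €5.82: unprepared groceries → 0% + 0.5% transit = 0.5% → €0.03
LED flashlight €24.79: all other tangible goods → 5.5% + 0% transit = 5.5% → €1.36
Dish soap €7.72: all other tangible goods → 5.5% + 0% transit = 5.5% → €0.42
Canned tomatoes €1.65: unprepared groceries → 0% + 0.5% transit = 0.5% → €0.01
Total tax = €3.29 + €1.05 + €0.03 + €1.36 + €0.42 + €0.01 = €6.16

€6.16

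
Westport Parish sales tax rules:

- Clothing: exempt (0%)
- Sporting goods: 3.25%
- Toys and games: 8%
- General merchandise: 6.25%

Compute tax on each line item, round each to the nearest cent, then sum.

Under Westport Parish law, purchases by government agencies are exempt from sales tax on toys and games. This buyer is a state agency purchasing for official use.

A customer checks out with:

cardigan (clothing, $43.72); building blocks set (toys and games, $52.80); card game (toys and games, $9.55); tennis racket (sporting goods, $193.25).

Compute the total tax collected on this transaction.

Cardigan $43.72: clothing → 0% → $0.00
Building blocks set $52.80: toys and games, buyer-exempt → 0% → $0.00
Card game $9.55: toys and games, buyer-exempt → 0% → $0.00
Tennis racket $193.25: sporting goods → 3.25% → $6.28
Total tax = $6.28

$6.28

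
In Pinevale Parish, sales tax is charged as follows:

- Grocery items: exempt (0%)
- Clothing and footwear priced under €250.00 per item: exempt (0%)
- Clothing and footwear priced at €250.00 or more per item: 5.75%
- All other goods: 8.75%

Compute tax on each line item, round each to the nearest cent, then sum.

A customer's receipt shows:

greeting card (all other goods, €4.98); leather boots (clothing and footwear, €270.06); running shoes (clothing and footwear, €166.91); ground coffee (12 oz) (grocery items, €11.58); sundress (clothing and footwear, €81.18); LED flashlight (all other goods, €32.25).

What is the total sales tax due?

€18.79

Greeting card €4.98: all other goods → 8.75% → €0.44
Leather boots €270.06: clothing and footwear, €250.00 or more → 5.75% → €15.53
Running shoes €166.91: clothing and footwear, under €250.00 → 0% → €0.00
Ground coffee (12 oz) €11.58: grocery items → 0% → €0.00
Sundress €81.18: clothing and footwear, under €250.00 → 0% → €0.00
LED flashlight €32.25: all other goods → 8.75% → €2.82
Total tax = €0.44 + €15.53 + €2.82 = €18.79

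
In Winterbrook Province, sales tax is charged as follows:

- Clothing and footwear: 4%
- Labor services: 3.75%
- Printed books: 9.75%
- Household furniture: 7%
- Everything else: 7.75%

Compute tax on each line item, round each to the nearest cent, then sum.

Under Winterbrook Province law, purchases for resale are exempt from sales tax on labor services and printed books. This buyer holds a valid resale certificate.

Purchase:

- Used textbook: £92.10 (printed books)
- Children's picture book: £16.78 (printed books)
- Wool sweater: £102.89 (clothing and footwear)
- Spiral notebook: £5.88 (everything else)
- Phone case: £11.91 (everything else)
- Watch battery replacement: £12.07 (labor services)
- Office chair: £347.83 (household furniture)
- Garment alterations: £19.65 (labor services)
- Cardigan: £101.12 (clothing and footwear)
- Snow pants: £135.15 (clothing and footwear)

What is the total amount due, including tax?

£884.68

Used textbook £92.10: printed books, buyer-exempt → 0% → £0.00
Children's picture book £16.78: printed books, buyer-exempt → 0% → £0.00
Wool sweater £102.89: clothing and footwear → 4% → £4.12
Spiral notebook £5.88: everything else → 7.75% → £0.46
Phone case £11.91: everything else → 7.75% → £0.92
Watch battery replacement £12.07: labor services, buyer-exempt → 0% → £0.00
Office chair £347.83: household furniture → 7% → £24.35
Garment alterations £19.65: labor services, buyer-exempt → 0% → £0.00
Cardigan £101.12: clothing and footwear → 4% → £4.04
Snow pants £135.15: clothing and footwear → 4% → £5.41
Subtotal = £845.38; tax = £39.30; total due = £884.68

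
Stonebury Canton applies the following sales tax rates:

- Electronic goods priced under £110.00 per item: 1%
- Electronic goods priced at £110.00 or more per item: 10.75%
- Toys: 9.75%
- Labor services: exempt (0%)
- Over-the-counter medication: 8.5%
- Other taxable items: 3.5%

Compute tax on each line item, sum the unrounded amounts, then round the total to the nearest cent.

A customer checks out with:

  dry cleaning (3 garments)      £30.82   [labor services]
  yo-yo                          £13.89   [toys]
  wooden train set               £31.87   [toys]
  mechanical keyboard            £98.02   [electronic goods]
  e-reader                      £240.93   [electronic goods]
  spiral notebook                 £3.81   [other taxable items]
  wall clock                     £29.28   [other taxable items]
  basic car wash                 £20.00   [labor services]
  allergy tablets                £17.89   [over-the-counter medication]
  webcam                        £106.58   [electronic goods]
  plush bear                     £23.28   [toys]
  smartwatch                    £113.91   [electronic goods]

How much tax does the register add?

Dry cleaning (3 garments) £30.82: labor services → 0% → £0.00
Yo-yo £13.89: toys → 9.75% → £1.354275
Wooden train set £31.87: toys → 9.75% → £3.107325
Mechanical keyboard £98.02: electronic goods, under £110.00 → 1% → £0.9802
E-reader £240.93: electronic goods, £110.00 or more → 10.75% → £25.899975
Spiral notebook £3.81: other taxable items → 3.5% → £0.13335
Wall clock £29.28: other taxable items → 3.5% → £1.0248
Basic car wash £20.00: labor services → 0% → £0.00
Allergy tablets £17.89: over-the-counter medication → 8.5% → £1.52065
Webcam £106.58: electronic goods, under £110.00 → 1% → £1.0658
Plush bear £23.28: toys → 9.75% → £2.2698
Smartwatch £113.91: electronic goods, £110.00 or more → 10.75% → £12.245325
Unrounded tax sum = £49.6015 → £49.60

£49.60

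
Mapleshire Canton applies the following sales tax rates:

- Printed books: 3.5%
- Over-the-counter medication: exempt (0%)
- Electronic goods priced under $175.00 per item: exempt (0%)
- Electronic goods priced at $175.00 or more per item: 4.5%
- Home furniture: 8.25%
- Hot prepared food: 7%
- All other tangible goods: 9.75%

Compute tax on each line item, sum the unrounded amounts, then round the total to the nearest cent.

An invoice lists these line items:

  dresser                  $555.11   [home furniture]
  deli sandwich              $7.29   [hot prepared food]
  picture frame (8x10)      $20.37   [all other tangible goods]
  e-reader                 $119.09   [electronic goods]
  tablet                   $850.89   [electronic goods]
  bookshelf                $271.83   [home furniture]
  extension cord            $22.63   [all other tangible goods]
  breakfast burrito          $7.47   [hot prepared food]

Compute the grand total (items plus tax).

Dresser $555.11: home furniture → 8.25% → $45.796575
Deli sandwich $7.29: hot prepared food → 7% → $0.5103
Picture frame (8x10) $20.37: all other tangible goods → 9.75% → $1.986075
E-reader $119.09: electronic goods, under $175.00 → 0% → $0.00
Tablet $850.89: electronic goods, $175.00 or more → 4.5% → $38.29005
Bookshelf $271.83: home furniture → 8.25% → $22.425975
Extension cord $22.63: all other tangible goods → 9.75% → $2.206425
Breakfast burrito $7.47: hot prepared food → 7% → $0.5229
Subtotal = $1854.68; unrounded tax = $111.7383 → $111.74; total due = $1966.42

$1966.42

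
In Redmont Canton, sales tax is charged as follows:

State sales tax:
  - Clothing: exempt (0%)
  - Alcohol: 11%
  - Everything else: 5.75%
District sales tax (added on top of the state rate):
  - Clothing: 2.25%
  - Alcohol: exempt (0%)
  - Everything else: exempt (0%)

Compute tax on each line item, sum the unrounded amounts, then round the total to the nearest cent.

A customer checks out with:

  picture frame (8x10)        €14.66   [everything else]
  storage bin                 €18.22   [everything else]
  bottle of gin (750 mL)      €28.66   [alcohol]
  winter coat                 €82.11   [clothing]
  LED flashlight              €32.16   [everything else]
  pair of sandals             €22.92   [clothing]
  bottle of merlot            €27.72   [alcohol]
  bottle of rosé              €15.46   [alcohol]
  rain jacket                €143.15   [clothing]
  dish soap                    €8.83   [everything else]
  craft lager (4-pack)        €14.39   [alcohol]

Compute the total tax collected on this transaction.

Picture frame (8x10) €14.66: everything else → 5.75% + 0% district = 5.75% → €0.84295
Storage bin €18.22: everything else → 5.75% + 0% district = 5.75% → €1.04765
Bottle of gin (750 mL) €28.66: alcohol → 11% + 0% district = 11% → €3.1526
Winter coat €82.11: clothing → 0% + 2.25% district = 2.25% → €1.847475
LED flashlight €32.16: everything else → 5.75% + 0% district = 5.75% → €1.8492
Pair of sandals €22.92: clothing → 0% + 2.25% district = 2.25% → €0.5157
Bottle of merlot €27.72: alcohol → 11% + 0% district = 11% → €3.0492
Bottle of rosé €15.46: alcohol → 11% + 0% district = 11% → €1.7006
Rain jacket €143.15: clothing → 0% + 2.25% district = 2.25% → €3.220875
Dish soap €8.83: everything else → 5.75% + 0% district = 5.75% → €0.507725
Craft lager (4-pack) €14.39: alcohol → 11% + 0% district = 11% → €1.5829
Unrounded tax sum = €19.316875 → €19.32

€19.32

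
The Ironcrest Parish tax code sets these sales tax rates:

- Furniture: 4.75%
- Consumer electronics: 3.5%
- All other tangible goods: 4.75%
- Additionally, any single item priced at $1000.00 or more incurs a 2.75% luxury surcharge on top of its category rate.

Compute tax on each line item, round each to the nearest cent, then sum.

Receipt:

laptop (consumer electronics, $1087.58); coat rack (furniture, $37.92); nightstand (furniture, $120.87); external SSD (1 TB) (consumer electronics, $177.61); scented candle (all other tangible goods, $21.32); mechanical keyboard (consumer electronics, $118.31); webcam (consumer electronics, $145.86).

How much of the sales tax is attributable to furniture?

Coat rack $37.92: furniture → 4.75% → $1.80
Nightstand $120.87: furniture → 4.75% → $5.74
Tax on furniture = $1.80 + $5.74 = $7.54

$7.54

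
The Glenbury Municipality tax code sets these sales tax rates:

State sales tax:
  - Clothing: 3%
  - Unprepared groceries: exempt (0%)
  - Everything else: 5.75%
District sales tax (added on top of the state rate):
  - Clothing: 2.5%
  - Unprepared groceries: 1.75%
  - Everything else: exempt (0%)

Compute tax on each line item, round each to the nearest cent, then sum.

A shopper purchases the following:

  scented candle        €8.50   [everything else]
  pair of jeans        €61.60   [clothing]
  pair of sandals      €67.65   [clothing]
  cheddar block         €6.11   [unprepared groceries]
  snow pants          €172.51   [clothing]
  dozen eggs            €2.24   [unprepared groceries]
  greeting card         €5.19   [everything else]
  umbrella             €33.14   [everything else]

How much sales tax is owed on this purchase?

€19.45

Scented candle €8.50: everything else → 5.75% + 0% district = 5.75% → €0.49
Pair of jeans €61.60: clothing → 3% + 2.5% district = 5.5% → €3.39
Pair of sandals €67.65: clothing → 3% + 2.5% district = 5.5% → €3.72
Cheddar block €6.11: unprepared groceries → 0% + 1.75% district = 1.75% → €0.11
Snow pants €172.51: clothing → 3% + 2.5% district = 5.5% → €9.49
Dozen eggs €2.24: unprepared groceries → 0% + 1.75% district = 1.75% → €0.04
Greeting card €5.19: everything else → 5.75% + 0% district = 5.75% → €0.30
Umbrella €33.14: everything else → 5.75% + 0% district = 5.75% → €1.91
Total tax = €0.49 + €3.39 + €3.72 + €0.11 + €9.49 + €0.04 + €0.30 + €1.91 = €19.45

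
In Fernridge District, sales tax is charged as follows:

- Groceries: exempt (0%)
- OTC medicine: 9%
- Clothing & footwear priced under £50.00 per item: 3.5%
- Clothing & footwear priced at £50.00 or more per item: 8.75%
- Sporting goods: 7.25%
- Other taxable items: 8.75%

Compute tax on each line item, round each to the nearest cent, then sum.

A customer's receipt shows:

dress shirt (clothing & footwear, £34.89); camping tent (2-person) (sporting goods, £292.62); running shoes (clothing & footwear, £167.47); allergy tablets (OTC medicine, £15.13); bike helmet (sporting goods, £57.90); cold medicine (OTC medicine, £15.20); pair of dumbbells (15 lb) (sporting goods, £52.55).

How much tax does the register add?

Dress shirt £34.89: clothing & footwear, under £50.00 → 3.5% → £1.22
Camping tent (2-person) £292.62: sporting goods → 7.25% → £21.21
Running shoes £167.47: clothing & footwear, £50.00 or more → 8.75% → £14.65
Allergy tablets £15.13: OTC medicine → 9% → £1.36
Bike helmet £57.90: sporting goods → 7.25% → £4.20
Cold medicine £15.20: OTC medicine → 9% → £1.37
Pair of dumbbells (15 lb) £52.55: sporting goods → 7.25% → £3.81
Total tax = £1.22 + £21.21 + £14.65 + £1.36 + £4.20 + £1.37 + £3.81 = £47.82

£47.82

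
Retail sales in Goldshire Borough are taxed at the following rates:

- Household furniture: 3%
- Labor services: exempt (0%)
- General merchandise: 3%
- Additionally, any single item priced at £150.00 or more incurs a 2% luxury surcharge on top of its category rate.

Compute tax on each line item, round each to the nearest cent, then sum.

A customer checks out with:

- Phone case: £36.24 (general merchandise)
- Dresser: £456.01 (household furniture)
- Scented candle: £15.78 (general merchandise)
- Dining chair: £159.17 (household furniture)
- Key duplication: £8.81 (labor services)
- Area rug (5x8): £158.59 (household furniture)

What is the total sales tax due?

Phone case £36.24: general merchandise → 3% → £1.09
Dresser £456.01: household furniture → 3% + 2% surcharge = 5% → £22.80
Scented candle £15.78: general merchandise → 3% → £0.47
Dining chair £159.17: household furniture → 3% + 2% surcharge = 5% → £7.96
Key duplication £8.81: labor services → 0% → £0.00
Area rug (5x8) £158.59: household furniture → 3% + 2% surcharge = 5% → £7.93
Total tax = £1.09 + £22.80 + £0.47 + £7.96 + £7.93 = £40.25

£40.25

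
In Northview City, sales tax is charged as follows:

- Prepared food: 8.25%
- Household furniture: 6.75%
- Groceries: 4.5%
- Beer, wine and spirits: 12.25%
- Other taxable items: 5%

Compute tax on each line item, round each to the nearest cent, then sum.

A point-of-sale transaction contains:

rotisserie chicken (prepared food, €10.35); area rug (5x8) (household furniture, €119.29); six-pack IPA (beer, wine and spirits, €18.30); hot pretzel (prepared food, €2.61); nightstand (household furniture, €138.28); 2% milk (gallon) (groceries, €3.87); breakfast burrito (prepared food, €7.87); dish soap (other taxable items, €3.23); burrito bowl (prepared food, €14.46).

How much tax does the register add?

€22.86

Rotisserie chicken €10.35: prepared food → 8.25% → €0.85
Area rug (5x8) €119.29: household furniture → 6.75% → €8.05
Six-pack IPA €18.30: beer, wine and spirits → 12.25% → €2.24
Hot pretzel €2.61: prepared food → 8.25% → €0.22
Nightstand €138.28: household furniture → 6.75% → €9.33
2% milk (gallon) €3.87: groceries → 4.5% → €0.17
Breakfast burrito €7.87: prepared food → 8.25% → €0.65
Dish soap €3.23: other taxable items → 5% → €0.16
Burrito bowl €14.46: prepared food → 8.25% → €1.19
Total tax = €0.85 + €8.05 + €2.24 + €0.22 + €9.33 + €0.17 + €0.65 + €0.16 + €1.19 = €22.86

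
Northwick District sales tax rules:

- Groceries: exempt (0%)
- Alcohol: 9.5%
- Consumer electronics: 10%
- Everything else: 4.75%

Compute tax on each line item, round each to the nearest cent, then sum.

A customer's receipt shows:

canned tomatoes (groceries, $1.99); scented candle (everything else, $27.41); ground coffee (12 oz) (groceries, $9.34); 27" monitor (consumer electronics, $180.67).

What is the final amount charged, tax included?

$238.78

Canned tomatoes $1.99: groceries → 0% → $0.00
Scented candle $27.41: everything else → 4.75% → $1.30
Ground coffee (12 oz) $9.34: groceries → 0% → $0.00
27" monitor $180.67: consumer electronics → 10% → $18.07
Subtotal = $219.41; tax = $19.37; total due = $238.78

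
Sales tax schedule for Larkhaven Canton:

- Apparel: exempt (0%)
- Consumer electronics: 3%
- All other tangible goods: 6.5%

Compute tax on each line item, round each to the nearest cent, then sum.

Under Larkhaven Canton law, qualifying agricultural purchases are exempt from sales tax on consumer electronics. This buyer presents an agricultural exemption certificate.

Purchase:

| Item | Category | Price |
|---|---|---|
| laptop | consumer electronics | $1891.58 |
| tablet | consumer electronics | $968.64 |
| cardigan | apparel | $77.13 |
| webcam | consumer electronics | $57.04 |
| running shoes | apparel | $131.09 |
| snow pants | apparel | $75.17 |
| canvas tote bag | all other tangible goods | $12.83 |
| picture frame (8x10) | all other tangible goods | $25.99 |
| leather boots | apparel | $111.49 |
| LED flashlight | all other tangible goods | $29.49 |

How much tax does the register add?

$4.44

Laptop $1891.58: consumer electronics, buyer-exempt → 0% → $0.00
Tablet $968.64: consumer electronics, buyer-exempt → 0% → $0.00
Cardigan $77.13: apparel → 0% → $0.00
Webcam $57.04: consumer electronics, buyer-exempt → 0% → $0.00
Running shoes $131.09: apparel → 0% → $0.00
Snow pants $75.17: apparel → 0% → $0.00
Canvas tote bag $12.83: all other tangible goods → 6.5% → $0.83
Picture frame (8x10) $25.99: all other tangible goods → 6.5% → $1.69
Leather boots $111.49: apparel → 0% → $0.00
LED flashlight $29.49: all other tangible goods → 6.5% → $1.92
Total tax = $0.83 + $1.69 + $1.92 = $4.44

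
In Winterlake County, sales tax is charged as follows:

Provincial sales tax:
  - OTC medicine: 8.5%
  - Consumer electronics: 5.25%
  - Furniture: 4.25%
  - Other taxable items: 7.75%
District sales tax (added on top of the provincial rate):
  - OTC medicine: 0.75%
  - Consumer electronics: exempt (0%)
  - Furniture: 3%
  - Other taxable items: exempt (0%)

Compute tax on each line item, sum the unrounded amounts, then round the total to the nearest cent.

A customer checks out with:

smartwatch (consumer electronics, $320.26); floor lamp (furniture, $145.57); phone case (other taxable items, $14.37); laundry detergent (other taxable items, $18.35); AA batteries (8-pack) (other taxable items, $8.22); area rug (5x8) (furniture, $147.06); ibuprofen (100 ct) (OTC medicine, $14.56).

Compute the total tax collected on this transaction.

Smartwatch $320.26: consumer electronics → 5.25% + 0% district = 5.25% → $16.81365
Floor lamp $145.57: furniture → 4.25% + 3% district = 7.25% → $10.553825
Phone case $14.37: other taxable items → 7.75% + 0% district = 7.75% → $1.113675
Laundry detergent $18.35: other taxable items → 7.75% + 0% district = 7.75% → $1.422125
AA batteries (8-pack) $8.22: other taxable items → 7.75% + 0% district = 7.75% → $0.63705
Area rug (5x8) $147.06: furniture → 4.25% + 3% district = 7.25% → $10.66185
Ibuprofen (100 ct) $14.56: OTC medicine → 8.5% + 0.75% district = 9.25% → $1.3468
Unrounded tax sum = $42.548975 → $42.55

$42.55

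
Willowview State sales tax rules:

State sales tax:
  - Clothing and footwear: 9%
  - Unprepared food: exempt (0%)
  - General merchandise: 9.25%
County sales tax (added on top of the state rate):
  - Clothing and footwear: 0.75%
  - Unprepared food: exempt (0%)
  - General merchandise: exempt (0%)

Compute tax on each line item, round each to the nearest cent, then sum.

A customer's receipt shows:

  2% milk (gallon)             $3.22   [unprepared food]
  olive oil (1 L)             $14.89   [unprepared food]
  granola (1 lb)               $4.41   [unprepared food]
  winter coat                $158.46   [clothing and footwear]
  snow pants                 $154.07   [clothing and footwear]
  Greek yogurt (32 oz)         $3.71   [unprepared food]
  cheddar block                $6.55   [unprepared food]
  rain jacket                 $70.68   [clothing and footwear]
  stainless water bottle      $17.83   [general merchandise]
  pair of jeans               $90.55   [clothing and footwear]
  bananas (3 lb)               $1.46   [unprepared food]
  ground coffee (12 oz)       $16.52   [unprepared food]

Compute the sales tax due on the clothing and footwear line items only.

$46.19

Winter coat $158.46: clothing and footwear → 9% + 0.75% county = 9.75% → $15.45
Snow pants $154.07: clothing and footwear → 9% + 0.75% county = 9.75% → $15.02
Rain jacket $70.68: clothing and footwear → 9% + 0.75% county = 9.75% → $6.89
Pair of jeans $90.55: clothing and footwear → 9% + 0.75% county = 9.75% → $8.83
Tax on clothing and footwear = $15.45 + $15.02 + $6.89 + $8.83 = $46.19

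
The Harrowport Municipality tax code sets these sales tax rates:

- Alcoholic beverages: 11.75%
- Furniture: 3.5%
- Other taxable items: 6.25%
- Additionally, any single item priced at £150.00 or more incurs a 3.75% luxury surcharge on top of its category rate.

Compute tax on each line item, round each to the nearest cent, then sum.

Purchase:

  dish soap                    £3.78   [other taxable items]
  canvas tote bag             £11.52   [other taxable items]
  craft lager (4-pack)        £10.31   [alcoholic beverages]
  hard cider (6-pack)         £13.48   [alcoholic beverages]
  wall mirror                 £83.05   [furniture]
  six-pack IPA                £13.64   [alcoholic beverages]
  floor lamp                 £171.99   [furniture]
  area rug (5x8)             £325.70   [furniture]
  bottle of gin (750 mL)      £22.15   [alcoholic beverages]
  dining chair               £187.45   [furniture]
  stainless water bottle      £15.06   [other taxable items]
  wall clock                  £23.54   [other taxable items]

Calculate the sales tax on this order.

Dish soap £3.78: other taxable items → 6.25% → £0.24
Canvas tote bag £11.52: other taxable items → 6.25% → £0.72
Craft lager (4-pack) £10.31: alcoholic beverages → 11.75% → £1.21
Hard cider (6-pack) £13.48: alcoholic beverages → 11.75% → £1.58
Wall mirror £83.05: furniture → 3.5% → £2.91
Six-pack IPA £13.64: alcoholic beverages → 11.75% → £1.60
Floor lamp £171.99: furniture → 3.5% + 3.75% surcharge = 7.25% → £12.47
Area rug (5x8) £325.70: furniture → 3.5% + 3.75% surcharge = 7.25% → £23.61
Bottle of gin (750 mL) £22.15: alcoholic beverages → 11.75% → £2.60
Dining chair £187.45: furniture → 3.5% + 3.75% surcharge = 7.25% → £13.59
Stainless water bottle £15.06: other taxable items → 6.25% → £0.94
Wall clock £23.54: other taxable items → 6.25% → £1.47
Total tax = £0.24 + £0.72 + £1.21 + £1.58 + £2.91 + £1.60 + £12.47 + £23.61 + £2.60 + £13.59 + £0.94 + £1.47 = £62.94

£62.94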